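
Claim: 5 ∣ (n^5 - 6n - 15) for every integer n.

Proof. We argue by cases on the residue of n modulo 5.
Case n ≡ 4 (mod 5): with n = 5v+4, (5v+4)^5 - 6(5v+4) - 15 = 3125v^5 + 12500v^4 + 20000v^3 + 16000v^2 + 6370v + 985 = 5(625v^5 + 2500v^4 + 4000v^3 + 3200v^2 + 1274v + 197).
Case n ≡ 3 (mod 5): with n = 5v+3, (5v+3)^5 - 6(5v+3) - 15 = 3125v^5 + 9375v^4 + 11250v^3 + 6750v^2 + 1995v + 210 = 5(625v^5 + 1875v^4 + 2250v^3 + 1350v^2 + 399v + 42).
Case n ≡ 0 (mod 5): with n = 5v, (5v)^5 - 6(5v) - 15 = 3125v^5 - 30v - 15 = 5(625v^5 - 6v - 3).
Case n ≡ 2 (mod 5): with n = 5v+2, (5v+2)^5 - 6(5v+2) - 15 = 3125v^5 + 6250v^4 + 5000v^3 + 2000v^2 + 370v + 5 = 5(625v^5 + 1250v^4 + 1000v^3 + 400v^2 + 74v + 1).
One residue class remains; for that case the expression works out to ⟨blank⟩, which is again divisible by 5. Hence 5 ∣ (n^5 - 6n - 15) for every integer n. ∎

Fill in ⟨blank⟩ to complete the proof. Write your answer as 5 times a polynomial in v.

5(625v^5 + 625v^4 + 250v^3 + 50v^2 - v - 4)

The residues treated are {4, 3, 0, 2}, so the missing case is n ≡ 1 (mod 5); write n = 5v+1.
Then (5v+1)^5 - 6(5v+1) - 15 = 3125v^5 + 3125v^4 + 1250v^3 + 250v^2 - 5v - 20 = 5(625v^5 + 625v^4 + 250v^3 + 50v^2 - v - 4).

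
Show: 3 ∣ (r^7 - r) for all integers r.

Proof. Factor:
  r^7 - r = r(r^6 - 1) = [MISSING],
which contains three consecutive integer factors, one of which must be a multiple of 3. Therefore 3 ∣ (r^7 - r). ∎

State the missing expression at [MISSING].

(r - 1)r(r + 1)(r^4 + r^2 + 1)

r^6 - 1 = (r^2 - 1)(r^4 + r^2 + 1), and r^2 - 1 = (r-1)(r+1).
So r(r^6 - 1) = (r - 1)r(r + 1)(r^4 + r^2 + 1).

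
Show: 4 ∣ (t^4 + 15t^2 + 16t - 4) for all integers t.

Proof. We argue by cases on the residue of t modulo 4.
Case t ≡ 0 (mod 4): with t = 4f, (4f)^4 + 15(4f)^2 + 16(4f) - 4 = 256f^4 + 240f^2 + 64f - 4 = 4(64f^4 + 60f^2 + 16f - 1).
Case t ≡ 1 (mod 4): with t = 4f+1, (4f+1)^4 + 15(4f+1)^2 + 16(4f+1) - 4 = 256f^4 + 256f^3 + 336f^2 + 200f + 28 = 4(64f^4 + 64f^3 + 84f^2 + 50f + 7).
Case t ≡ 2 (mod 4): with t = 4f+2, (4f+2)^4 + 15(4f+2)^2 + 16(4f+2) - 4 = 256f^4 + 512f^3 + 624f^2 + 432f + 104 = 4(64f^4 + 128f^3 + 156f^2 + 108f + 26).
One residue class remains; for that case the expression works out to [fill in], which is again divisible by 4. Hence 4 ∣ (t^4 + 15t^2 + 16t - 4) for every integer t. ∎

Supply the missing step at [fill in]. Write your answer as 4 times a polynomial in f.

4(64f^4 + 192f^3 + 276f^2 + 214f + 65)

The residues treated are {0, 1, 2}, so the missing case is t ≡ 3 (mod 4); write t = 4f+3.
Then (4f+3)^4 + 15(4f+3)^2 + 16(4f+3) - 4 = 256f^4 + 768f^3 + 1104f^2 + 856f + 260 = 4(64f^4 + 192f^3 + 276f^2 + 214f + 65).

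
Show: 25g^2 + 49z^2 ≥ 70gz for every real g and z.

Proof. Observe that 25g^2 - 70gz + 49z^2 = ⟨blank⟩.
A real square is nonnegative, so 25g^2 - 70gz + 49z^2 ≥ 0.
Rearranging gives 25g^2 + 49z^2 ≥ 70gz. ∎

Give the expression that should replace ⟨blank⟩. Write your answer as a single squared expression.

(5g - 7z)^2

The leading and trailing coefficients are 5^2 and 7^2, and 70 = 2·5·7, so the trinomial is (5g - 7z)^2.
Hence 25g^2 - 70gz + 49z^2 ≥ 0.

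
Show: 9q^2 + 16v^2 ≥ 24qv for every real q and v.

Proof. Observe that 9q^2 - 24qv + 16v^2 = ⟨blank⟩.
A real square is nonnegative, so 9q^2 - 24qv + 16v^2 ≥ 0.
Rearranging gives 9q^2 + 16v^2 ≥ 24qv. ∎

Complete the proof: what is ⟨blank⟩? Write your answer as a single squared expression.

(3q - 4v)^2

The leading and trailing coefficients are 3^2 and 4^2, and 24 = 2·3·4, so the trinomial is (3q - 4v)^2.
Hence 9q^2 - 24qv + 16v^2 ≥ 0.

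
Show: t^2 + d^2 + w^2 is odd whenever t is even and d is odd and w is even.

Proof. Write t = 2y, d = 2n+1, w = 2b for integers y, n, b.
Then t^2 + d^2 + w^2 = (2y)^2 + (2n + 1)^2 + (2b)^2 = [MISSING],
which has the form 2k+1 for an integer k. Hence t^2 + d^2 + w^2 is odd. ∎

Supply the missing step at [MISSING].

Expanding: (2y)^2 + (2n + 1)^2 + (2b)^2 = 4b^2 + 4n^2 + 4n + 4y^2 + 1.
Every term except the constant is even, so this is 2(2b^2 + 2n^2 + 2n + 2y^2) + 1,
and 2b^2 + 2n^2 + 2n + 2y^2 ∈ ℤ gives the required form.

2(2b^2 + 2n^2 + 2n + 2y^2) + 1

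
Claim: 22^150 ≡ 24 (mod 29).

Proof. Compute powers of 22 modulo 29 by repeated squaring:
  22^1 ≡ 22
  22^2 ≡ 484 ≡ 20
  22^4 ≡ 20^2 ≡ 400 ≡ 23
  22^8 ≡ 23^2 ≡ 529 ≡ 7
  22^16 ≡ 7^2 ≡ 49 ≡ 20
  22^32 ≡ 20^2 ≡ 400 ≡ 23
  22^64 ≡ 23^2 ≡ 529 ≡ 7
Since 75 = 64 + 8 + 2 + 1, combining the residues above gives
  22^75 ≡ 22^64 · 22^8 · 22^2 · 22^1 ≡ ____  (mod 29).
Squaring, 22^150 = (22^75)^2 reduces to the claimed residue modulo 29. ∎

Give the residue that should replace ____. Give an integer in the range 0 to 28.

13

22^64 · 22^8 · 22^2 · 22^1 ≡ 7 · 7 · 20 · 22 = 21560.
21560 mod 29 = 13, so 22^75 ≡ 13 (mod 29).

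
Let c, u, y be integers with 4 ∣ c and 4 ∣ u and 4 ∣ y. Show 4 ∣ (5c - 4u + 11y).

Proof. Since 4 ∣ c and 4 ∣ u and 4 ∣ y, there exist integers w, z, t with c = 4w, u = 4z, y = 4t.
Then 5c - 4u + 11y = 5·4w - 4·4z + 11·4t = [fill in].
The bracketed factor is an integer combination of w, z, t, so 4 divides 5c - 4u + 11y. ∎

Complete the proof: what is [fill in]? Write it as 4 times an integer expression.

4(11t + 5w - 4z)

Each term has a factor of 4: 5·4w - 4·4z + 11·4t = 4·(11t + 5w - 4z).
Since 11t + 5w - 4z is an integer, 4 ∣ (5c - 4u + 11y).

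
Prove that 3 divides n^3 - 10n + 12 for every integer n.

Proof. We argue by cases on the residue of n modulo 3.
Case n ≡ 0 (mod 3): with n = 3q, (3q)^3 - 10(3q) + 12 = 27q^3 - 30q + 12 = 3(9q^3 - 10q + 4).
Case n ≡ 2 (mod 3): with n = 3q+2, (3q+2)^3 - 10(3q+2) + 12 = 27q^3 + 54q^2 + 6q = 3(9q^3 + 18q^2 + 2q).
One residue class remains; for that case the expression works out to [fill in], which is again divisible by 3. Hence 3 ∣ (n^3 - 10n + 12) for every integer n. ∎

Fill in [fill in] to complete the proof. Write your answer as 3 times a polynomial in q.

3(9q^3 + 9q^2 - 7q + 1)

The residues treated are {0, 2}, so the missing case is n ≡ 1 (mod 3); write n = 3q+1.
Then (3q+1)^3 - 10(3q+1) + 12 = 27q^3 + 27q^2 - 21q + 3 = 3(9q^3 + 9q^2 - 7q + 1).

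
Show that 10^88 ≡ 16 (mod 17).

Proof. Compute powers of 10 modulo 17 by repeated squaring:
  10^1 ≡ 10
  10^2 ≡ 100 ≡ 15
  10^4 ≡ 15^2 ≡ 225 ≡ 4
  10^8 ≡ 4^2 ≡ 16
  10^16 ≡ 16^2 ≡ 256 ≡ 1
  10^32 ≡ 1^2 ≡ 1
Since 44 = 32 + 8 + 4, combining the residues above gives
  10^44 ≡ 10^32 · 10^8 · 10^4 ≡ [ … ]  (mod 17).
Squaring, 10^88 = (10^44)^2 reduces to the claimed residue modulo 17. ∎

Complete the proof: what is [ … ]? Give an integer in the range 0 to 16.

Multiply the listed residues: 1 · 16 · 4 = 16 → 64.
Reducing modulo 17: 64 = 3·17 + 13, so 10^44 ≡ 13.

13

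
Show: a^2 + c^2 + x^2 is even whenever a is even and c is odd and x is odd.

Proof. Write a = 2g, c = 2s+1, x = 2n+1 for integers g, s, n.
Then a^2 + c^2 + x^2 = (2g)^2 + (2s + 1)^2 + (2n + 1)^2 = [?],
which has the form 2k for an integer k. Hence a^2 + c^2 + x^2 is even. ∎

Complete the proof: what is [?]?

Expanding: (2g)^2 + (2s + 1)^2 + (2n + 1)^2 = 4g^2 + 4n^2 + 4n + 4s^2 + 4s + 2.
Every term is even; pulling out the factor of 2 gives 2(2g^2 + 2n^2 + 2n + 2s^2 + 2s + 1).

2(2g^2 + 2n^2 + 2n + 2s^2 + 2s + 1)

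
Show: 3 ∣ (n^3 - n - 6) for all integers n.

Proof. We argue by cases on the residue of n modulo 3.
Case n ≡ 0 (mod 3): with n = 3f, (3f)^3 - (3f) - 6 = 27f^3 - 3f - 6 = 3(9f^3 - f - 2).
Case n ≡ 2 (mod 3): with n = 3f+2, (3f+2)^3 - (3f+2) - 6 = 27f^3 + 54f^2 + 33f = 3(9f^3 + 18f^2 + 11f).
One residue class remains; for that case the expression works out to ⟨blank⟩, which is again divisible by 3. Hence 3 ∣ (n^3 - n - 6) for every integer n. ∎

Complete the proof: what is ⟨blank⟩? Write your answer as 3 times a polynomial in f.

The residues treated are {0, 2}, so the missing case is n ≡ 1 (mod 3); write n = 3f+1.
Then (3f+1)^3 - (3f+1) - 6 = 27f^3 + 27f^2 + 6f - 6 = 3(9f^3 + 9f^2 + 2f - 2).

3(9f^3 + 9f^2 + 2f - 2)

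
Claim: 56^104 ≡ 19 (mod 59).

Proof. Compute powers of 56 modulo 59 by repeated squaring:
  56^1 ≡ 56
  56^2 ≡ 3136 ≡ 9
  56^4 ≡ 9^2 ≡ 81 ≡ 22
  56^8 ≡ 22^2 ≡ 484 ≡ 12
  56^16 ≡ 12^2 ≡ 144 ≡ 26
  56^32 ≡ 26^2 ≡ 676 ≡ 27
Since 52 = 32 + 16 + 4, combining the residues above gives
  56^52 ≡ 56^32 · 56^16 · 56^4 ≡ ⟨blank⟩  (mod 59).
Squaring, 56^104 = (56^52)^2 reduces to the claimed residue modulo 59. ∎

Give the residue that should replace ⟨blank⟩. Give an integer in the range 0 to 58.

56^32 · 56^16 · 56^4 ≡ 27 · 26 · 22 = 15444.
15444 mod 59 = 45, so 56^52 ≡ 45 (mod 59).

45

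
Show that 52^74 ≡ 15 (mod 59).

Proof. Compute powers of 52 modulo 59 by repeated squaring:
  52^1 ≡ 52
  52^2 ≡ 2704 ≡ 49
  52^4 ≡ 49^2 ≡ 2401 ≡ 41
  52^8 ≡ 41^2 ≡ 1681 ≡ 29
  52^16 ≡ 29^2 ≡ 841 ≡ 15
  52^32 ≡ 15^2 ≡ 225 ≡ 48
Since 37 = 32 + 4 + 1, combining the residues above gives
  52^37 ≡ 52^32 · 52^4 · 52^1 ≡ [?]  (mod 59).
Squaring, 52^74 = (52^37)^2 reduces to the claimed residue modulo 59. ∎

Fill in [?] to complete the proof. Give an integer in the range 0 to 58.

30

52^32 · 52^4 · 52^1 ≡ 48 · 41 · 52 = 102336.
102336 mod 59 = 30, so 52^37 ≡ 30 (mod 59).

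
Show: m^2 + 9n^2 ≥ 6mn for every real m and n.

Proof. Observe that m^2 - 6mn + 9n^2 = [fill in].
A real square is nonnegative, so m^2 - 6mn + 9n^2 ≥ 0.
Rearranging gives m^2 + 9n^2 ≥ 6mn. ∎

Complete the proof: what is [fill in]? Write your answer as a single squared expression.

(m - 3n)^2

The leading and trailing coefficients are 1^2 and 3^2, and 6 = 2·1·3, so the trinomial is (m - 3n)^2.
Hence m^2 - 6mn + 9n^2 ≥ 0.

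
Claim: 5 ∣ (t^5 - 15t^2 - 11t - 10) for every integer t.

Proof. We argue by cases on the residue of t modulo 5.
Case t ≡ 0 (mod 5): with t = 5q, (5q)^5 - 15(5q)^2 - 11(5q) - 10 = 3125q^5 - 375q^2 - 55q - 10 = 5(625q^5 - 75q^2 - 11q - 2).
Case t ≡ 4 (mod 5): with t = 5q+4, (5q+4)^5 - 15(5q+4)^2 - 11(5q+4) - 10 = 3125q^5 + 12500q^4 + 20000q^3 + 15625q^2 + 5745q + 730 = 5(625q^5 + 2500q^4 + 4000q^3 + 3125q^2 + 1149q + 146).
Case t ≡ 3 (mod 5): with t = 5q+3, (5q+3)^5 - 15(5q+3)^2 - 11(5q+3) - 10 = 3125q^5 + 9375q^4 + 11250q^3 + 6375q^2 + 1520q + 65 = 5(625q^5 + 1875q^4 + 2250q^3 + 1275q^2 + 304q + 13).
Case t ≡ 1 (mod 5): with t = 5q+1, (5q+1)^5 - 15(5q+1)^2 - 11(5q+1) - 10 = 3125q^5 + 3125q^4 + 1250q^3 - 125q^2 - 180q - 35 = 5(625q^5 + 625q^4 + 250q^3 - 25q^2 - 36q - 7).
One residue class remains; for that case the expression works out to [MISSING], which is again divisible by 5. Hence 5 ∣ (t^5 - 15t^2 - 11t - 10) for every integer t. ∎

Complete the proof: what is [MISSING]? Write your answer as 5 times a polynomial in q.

Only t ≡ 2 (mod 5) is unaccounted for. Put t = 5q+2:
(5q+2)^5 - 15(5q+2)^2 - 11(5q+2) - 10 expands to 3125q^5 + 6250q^4 + 5000q^3 + 1625q^2 + 45q - 60,
and factoring out 5 leaves 5(625q^5 + 1250q^4 + 1000q^3 + 325q^2 + 9q - 12).

5(625q^5 + 1250q^4 + 1000q^3 + 325q^2 + 9q - 12)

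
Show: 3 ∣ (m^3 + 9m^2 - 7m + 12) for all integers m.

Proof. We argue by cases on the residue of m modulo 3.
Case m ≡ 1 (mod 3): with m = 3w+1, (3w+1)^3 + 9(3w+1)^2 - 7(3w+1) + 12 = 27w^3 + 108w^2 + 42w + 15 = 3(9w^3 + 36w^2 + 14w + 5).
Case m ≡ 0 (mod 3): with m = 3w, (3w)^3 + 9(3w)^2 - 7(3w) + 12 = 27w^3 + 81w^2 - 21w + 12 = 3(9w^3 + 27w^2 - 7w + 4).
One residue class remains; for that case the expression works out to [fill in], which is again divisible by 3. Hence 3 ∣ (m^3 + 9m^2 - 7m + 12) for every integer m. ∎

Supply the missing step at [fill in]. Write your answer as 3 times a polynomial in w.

3(9w^3 + 45w^2 + 41w + 14)

The residues treated are {1, 0}, so the missing case is m ≡ 2 (mod 3); write m = 3w+2.
Then (3w+2)^3 + 9(3w+2)^2 - 7(3w+2) + 12 = 27w^3 + 135w^2 + 123w + 42 = 3(9w^3 + 45w^2 + 41w + 14).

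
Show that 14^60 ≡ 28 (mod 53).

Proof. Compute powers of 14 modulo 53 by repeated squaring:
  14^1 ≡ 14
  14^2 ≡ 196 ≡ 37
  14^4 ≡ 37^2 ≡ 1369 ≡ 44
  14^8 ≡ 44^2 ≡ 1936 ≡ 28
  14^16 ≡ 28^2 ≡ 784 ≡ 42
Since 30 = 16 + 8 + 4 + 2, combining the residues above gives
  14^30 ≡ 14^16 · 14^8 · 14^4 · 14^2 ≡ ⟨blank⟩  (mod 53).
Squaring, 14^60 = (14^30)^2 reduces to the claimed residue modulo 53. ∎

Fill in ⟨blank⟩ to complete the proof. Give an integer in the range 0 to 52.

9

14^16 · 14^8 · 14^4 · 14^2 ≡ 42 · 28 · 44 · 37 = 1914528.
1914528 mod 53 = 9, so 14^30 ≡ 9 (mod 53).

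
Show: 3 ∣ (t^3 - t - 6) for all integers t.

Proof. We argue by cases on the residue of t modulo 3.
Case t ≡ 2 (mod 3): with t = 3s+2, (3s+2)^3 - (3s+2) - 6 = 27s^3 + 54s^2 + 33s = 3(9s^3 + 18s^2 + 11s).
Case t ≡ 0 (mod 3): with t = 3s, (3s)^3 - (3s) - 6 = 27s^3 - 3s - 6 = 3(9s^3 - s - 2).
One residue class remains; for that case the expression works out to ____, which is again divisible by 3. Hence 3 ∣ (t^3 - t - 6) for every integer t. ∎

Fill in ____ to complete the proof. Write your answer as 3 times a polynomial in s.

3(9s^3 + 9s^2 + 2s - 2)

Only t ≡ 1 (mod 3) is unaccounted for. Put t = 3s+1:
(3s+1)^3 - (3s+1) - 6 expands to 27s^3 + 27s^2 + 6s - 6,
and factoring out 3 leaves 3(9s^3 + 9s^2 + 2s - 2).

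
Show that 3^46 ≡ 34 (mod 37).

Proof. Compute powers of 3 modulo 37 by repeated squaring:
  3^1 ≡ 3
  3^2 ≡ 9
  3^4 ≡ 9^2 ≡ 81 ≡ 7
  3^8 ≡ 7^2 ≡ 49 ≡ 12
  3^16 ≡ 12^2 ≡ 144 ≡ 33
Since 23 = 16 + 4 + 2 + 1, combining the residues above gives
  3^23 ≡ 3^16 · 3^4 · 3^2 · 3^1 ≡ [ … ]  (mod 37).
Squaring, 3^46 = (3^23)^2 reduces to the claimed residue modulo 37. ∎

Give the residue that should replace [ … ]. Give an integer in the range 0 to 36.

Multiply the listed residues: 33 · 7 · 9 · 3 = 231 → 2079 → 6237.
Reducing modulo 37: 6237 = 168·37 + 21, so 3^23 ≡ 21.

21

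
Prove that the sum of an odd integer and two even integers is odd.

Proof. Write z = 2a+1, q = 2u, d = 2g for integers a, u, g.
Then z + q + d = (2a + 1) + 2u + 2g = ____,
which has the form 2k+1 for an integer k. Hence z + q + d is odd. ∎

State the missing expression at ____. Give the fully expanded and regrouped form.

(2a + 1) + 2u + 2g = 2a + 2g + 2u + 1
= 2(a + g + u) + 1.
Since a + g + u is an integer, the sum is of the form 2k+1 for an integer k.

2(a + g + u) + 1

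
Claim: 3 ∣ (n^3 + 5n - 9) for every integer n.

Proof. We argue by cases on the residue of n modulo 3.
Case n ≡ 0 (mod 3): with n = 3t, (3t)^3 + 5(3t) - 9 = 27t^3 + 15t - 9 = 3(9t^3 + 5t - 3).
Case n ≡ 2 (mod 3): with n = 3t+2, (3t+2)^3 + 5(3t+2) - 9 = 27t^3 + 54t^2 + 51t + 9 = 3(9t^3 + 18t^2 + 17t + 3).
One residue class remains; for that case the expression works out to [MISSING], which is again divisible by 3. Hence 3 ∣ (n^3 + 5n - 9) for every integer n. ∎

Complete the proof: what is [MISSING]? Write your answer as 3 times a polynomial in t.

3(9t^3 + 9t^2 + 8t - 1)

The residues treated are {0, 2}, so the missing case is n ≡ 1 (mod 3); write n = 3t+1.
Then (3t+1)^3 + 5(3t+1) - 9 = 27t^3 + 27t^2 + 24t - 3 = 3(9t^3 + 9t^2 + 8t - 1).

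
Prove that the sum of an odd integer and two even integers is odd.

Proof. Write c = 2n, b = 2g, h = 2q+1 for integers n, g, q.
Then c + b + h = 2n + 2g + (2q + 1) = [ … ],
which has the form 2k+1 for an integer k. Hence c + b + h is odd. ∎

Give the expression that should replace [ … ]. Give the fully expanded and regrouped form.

Expanding: 2n + 2g + (2q + 1) = 2g + 2n + 2q + 1.
Every term except the constant is even, so this is 2(g + n + q) + 1,
and g + n + q ∈ ℤ gives the required form.

2(g + n + q) + 1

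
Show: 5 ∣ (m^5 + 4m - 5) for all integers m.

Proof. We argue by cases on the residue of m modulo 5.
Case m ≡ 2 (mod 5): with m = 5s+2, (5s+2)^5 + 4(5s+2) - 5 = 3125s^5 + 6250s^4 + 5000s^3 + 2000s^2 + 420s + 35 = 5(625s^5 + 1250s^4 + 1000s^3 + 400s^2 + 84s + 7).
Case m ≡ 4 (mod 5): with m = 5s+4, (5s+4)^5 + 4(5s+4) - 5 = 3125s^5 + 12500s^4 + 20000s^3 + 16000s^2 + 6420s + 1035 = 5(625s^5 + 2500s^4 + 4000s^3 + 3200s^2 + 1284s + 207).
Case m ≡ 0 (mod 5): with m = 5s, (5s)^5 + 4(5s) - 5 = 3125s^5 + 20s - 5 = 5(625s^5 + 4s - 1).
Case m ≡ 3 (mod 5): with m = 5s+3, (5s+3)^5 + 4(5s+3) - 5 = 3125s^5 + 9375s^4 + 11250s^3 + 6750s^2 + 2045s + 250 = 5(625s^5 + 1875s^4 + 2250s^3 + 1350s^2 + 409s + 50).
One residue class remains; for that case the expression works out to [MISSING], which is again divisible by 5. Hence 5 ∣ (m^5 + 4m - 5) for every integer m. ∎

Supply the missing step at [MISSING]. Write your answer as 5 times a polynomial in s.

Only m ≡ 1 (mod 5) is unaccounted for. Put m = 5s+1:
(5s+1)^5 + 4(5s+1) - 5 expands to 3125s^5 + 3125s^4 + 1250s^3 + 250s^2 + 45s,
and factoring out 5 leaves 5(625s^5 + 625s^4 + 250s^3 + 50s^2 + 9s).

5(625s^5 + 625s^4 + 250s^3 + 50s^2 + 9s)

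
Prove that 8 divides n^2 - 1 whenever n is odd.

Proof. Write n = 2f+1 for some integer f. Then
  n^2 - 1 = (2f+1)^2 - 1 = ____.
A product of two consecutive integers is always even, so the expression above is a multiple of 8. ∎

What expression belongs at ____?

(2f+1)^2 - 1 = 4f^2 + 4f + 1 - 1 = 4f^2 + 4f = 4f(f+1).
Since f and f+1 are consecutive, f(f+1) is even, and 4·(even) is a multiple of 8.

4f(f + 1)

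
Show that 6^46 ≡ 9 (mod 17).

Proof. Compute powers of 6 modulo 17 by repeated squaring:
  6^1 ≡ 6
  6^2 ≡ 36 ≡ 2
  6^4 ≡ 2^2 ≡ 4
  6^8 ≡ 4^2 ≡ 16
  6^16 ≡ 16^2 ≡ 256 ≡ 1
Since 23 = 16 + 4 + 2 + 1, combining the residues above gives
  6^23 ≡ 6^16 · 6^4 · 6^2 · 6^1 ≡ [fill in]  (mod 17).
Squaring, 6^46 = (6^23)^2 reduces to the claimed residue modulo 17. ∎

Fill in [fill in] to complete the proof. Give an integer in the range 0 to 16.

Multiply the listed residues: 1 · 4 · 2 · 6 = 4 → 8 → 48.
Reducing modulo 17: 48 = 2·17 + 14, so 6^23 ≡ 14.

14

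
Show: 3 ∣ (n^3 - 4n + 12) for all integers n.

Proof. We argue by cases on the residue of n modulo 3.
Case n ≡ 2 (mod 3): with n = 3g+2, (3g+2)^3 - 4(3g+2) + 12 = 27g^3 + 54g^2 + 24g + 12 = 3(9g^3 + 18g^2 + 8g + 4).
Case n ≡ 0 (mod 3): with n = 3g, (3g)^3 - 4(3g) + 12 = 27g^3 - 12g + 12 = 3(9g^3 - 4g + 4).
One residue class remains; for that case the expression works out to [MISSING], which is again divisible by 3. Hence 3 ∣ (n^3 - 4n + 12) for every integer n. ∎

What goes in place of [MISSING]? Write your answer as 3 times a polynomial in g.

3(9g^3 + 9g^2 - g + 3)

Only n ≡ 1 (mod 3) is unaccounted for. Put n = 3g+1:
(3g+1)^3 - 4(3g+1) + 12 expands to 27g^3 + 27g^2 - 3g + 9,
and factoring out 3 leaves 3(9g^3 + 9g^2 - g + 3).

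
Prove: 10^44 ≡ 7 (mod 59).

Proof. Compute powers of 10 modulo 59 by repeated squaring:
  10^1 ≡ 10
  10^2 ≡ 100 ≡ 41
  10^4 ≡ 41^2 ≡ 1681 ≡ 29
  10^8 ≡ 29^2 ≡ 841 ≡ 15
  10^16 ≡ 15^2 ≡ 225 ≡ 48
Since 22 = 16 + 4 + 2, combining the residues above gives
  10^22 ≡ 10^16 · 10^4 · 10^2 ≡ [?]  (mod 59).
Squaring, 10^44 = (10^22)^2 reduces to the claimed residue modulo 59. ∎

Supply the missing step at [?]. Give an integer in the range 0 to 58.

19

Multiply the listed residues: 48 · 29 · 41 = 1392 → 57072.
Reducing modulo 59: 57072 = 967·59 + 19, so 10^22 ≡ 19.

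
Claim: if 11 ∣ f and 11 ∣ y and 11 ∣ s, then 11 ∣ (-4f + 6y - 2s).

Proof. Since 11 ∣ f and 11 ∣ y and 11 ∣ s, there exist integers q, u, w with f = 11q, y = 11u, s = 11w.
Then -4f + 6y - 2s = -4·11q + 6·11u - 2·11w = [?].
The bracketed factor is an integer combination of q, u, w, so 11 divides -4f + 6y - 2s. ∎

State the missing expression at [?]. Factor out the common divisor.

Pull the common 11 out of every term: -4·11q + 6·11u - 2·11w = 11(-4q + 6u - 2w).
-4q + 6u - 2w is an integer, which exhibits the divisibility.

11(-4q + 6u - 2w)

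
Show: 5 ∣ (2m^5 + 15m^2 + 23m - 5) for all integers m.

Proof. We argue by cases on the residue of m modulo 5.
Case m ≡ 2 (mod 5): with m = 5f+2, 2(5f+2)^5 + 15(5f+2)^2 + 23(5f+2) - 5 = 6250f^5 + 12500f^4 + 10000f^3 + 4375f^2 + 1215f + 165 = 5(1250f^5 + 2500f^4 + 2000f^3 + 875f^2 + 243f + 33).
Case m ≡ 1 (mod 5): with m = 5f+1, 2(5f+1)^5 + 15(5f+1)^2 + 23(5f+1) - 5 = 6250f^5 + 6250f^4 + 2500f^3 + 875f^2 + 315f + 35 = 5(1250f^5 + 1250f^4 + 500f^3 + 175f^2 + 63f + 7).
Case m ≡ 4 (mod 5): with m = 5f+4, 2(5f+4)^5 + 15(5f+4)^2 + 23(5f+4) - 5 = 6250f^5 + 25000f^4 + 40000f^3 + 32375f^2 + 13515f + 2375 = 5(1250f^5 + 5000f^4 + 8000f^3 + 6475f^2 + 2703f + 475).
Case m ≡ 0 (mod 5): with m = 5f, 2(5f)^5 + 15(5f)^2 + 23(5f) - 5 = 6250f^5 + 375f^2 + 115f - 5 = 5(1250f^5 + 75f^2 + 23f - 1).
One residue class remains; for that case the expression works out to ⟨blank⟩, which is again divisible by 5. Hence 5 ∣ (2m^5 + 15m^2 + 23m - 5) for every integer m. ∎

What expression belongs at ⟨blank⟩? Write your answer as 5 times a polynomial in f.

Only m ≡ 3 (mod 5) is unaccounted for. Put m = 5f+3:
2(5f+3)^5 + 15(5f+3)^2 + 23(5f+3) - 5 expands to 6250f^5 + 18750f^4 + 22500f^3 + 13875f^2 + 4615f + 685,
and factoring out 5 leaves 5(1250f^5 + 3750f^4 + 4500f^3 + 2775f^2 + 923f + 137).

5(1250f^5 + 3750f^4 + 4500f^3 + 2775f^2 + 923f + 137)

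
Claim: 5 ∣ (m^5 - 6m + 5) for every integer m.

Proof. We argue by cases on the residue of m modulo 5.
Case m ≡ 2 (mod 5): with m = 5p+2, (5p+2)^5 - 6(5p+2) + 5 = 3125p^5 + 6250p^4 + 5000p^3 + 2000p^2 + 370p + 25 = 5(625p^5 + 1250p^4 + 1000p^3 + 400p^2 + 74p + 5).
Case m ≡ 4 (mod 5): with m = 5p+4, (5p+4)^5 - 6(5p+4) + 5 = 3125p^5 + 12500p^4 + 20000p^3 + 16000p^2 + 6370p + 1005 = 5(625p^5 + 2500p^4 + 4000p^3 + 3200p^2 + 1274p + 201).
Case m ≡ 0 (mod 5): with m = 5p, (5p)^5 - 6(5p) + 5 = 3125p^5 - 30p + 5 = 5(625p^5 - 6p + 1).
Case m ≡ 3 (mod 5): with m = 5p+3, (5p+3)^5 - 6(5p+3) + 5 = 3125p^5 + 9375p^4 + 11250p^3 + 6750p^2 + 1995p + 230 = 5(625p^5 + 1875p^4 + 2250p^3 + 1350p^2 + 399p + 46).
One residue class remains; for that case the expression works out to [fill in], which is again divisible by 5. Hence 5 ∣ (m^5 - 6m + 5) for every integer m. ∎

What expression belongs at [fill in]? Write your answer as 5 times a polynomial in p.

The residues treated are {2, 4, 0, 3}, so the missing case is m ≡ 1 (mod 5); write m = 5p+1.
Then (5p+1)^5 - 6(5p+1) + 5 = 3125p^5 + 3125p^4 + 1250p^3 + 250p^2 - 5p = 5(625p^5 + 625p^4 + 250p^3 + 50p^2 - p).

5(625p^5 + 625p^4 + 250p^3 + 50p^2 - p)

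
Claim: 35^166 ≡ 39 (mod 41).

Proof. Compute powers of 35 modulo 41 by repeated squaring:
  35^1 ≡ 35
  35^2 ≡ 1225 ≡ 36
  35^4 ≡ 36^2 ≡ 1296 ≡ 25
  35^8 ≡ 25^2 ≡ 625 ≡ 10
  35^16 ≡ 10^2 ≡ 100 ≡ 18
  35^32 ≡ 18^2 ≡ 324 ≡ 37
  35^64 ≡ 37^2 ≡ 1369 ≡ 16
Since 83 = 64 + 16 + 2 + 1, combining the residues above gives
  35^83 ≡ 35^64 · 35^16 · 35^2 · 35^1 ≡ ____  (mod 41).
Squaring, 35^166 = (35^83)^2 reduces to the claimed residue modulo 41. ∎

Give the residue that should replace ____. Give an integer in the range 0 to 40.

30

35^64 · 35^16 · 35^2 · 35^1 ≡ 16 · 18 · 36 · 35 = 362880.
362880 mod 41 = 30, so 35^83 ≡ 30 (mod 41).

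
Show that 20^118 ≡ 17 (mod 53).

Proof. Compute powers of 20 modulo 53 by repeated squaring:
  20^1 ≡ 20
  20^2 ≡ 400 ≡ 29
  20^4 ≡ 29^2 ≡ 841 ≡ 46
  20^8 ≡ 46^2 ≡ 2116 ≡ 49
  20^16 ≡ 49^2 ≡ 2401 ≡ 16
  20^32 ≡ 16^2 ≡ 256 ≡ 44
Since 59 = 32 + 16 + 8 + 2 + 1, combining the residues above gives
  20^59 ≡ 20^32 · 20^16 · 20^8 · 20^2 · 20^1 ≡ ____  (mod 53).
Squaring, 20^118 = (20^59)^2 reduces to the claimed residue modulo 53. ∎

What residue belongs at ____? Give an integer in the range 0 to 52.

20^32 · 20^16 · 20^8 · 20^2 · 20^1 ≡ 44 · 16 · 49 · 29 · 20 = 20007680.
20007680 mod 53 = 21, so 20^59 ≡ 21 (mod 53).

21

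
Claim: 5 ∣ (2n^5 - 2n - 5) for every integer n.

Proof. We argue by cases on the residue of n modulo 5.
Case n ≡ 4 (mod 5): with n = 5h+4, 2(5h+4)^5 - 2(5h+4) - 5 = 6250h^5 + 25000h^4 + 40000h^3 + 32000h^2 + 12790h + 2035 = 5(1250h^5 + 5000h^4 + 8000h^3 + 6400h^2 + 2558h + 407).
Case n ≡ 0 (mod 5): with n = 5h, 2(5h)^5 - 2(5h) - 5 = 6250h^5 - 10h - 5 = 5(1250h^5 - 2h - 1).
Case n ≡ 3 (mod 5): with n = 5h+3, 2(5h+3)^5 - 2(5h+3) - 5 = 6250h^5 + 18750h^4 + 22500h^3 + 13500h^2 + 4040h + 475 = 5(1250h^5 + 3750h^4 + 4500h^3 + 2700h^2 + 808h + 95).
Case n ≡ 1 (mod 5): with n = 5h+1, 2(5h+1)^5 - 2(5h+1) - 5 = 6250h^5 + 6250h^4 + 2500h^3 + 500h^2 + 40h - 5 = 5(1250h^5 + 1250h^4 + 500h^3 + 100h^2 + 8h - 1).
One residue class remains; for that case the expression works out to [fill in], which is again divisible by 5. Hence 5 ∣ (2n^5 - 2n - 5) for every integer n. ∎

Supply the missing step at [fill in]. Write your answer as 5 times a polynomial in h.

The residues treated are {4, 0, 3, 1}, so the missing case is n ≡ 2 (mod 5); write n = 5h+2.
Then 2(5h+2)^5 - 2(5h+2) - 5 = 6250h^5 + 12500h^4 + 10000h^3 + 4000h^2 + 790h + 55 = 5(1250h^5 + 2500h^4 + 2000h^3 + 800h^2 + 158h + 11).

5(1250h^5 + 2500h^4 + 2000h^3 + 800h^2 + 158h + 11)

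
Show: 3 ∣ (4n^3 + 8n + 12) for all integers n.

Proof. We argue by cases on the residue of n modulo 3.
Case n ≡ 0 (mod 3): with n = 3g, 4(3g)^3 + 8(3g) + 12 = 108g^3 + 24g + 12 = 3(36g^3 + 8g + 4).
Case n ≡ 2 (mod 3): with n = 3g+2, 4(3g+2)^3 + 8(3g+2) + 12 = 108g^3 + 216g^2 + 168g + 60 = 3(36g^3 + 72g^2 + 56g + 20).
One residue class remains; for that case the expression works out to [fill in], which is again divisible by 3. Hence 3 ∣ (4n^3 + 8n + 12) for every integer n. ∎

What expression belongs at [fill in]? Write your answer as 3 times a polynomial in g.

The residues treated are {0, 2}, so the missing case is n ≡ 1 (mod 3); write n = 3g+1.
Then 4(3g+1)^3 + 8(3g+1) + 12 = 108g^3 + 108g^2 + 60g + 24 = 3(36g^3 + 36g^2 + 20g + 8).

3(36g^3 + 36g^2 + 20g + 8)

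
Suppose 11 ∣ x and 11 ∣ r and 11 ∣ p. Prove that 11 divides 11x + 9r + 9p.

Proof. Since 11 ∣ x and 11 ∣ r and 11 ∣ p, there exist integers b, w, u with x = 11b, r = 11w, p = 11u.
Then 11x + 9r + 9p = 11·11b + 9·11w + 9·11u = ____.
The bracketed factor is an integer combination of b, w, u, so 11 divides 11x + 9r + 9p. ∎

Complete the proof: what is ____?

Pull the common 11 out of every term: 11·11b + 9·11w + 9·11u = 11(11b + 9u + 9w).
11b + 9u + 9w is an integer, which exhibits the divisibility.

11(11b + 9u + 9w)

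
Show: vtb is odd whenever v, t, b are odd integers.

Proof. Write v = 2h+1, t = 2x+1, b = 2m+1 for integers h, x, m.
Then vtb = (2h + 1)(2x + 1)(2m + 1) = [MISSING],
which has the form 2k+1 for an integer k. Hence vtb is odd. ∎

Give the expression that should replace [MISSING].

(2h + 1)(2x + 1)(2m + 1) = 8hmx + 4hm + 4hx + 2h + 4mx + 2m + 2x + 1
= 2(4hmx + 2hm + 2hx + h + 2mx + m + x) + 1.
Since 4hmx + 2hm + 2hx + h + 2mx + m + x is an integer, the product is of the form 2k+1 for an integer k.

2(4hmx + 2hm + 2hx + h + 2mx + m + x) + 1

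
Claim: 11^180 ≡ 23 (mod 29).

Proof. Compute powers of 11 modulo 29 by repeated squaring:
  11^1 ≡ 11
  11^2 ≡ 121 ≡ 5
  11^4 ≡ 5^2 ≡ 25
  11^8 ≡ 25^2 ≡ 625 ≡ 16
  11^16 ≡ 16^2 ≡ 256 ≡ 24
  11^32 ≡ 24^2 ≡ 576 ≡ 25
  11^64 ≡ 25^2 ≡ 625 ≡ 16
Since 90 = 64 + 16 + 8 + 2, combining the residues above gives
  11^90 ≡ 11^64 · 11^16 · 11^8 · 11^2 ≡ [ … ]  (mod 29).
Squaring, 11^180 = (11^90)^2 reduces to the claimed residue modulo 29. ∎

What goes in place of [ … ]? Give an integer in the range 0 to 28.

Multiply the listed residues: 16 · 24 · 16 · 5 = 384 → 6144 → 30720.
Reducing modulo 29: 30720 = 1059·29 + 9, so 11^90 ≡ 9.

9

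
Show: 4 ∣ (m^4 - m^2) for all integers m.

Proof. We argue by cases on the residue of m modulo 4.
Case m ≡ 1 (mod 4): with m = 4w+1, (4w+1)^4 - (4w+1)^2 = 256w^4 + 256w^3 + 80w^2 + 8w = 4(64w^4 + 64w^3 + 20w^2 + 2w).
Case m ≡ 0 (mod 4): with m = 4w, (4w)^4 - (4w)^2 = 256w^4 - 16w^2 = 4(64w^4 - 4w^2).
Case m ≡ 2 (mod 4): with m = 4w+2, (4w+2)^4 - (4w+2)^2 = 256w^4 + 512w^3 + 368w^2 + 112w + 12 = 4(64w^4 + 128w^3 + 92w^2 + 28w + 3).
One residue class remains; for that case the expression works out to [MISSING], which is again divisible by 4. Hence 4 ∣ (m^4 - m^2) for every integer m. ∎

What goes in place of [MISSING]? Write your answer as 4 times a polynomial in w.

4(64w^4 + 192w^3 + 212w^2 + 102w + 18)

The residues treated are {1, 0, 2}, so the missing case is m ≡ 3 (mod 4); write m = 4w+3.
Then (4w+3)^4 - (4w+3)^2 = 256w^4 + 768w^3 + 848w^2 + 408w + 72 = 4(64w^4 + 192w^3 + 212w^2 + 102w + 18).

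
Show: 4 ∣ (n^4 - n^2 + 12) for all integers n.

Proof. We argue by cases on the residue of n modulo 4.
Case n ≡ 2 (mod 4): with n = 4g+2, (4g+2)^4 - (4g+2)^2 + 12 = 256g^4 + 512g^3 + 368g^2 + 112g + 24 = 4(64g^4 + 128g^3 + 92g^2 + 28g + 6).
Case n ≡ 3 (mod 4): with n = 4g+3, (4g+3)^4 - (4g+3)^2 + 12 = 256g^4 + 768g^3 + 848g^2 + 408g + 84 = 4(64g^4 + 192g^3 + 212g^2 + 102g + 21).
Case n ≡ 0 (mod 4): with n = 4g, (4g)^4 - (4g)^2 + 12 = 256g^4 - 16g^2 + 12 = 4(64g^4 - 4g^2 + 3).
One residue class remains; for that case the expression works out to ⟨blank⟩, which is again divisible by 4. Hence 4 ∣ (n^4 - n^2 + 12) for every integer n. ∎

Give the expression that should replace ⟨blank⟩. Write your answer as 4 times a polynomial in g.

4(64g^4 + 64g^3 + 20g^2 + 2g + 3)

The residues treated are {2, 3, 0}, so the missing case is n ≡ 1 (mod 4); write n = 4g+1.
Then (4g+1)^4 - (4g+1)^2 + 12 = 256g^4 + 256g^3 + 80g^2 + 8g + 12 = 4(64g^4 + 64g^3 + 20g^2 + 2g + 3).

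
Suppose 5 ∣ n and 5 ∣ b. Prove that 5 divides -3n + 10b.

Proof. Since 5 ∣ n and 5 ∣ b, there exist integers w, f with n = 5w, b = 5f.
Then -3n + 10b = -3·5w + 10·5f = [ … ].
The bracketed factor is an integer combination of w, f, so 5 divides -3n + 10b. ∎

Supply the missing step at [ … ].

5(10f - 3w)

Pull the common 5 out of every term: -3·5w + 10·5f = 5(10f - 3w).
10f - 3w is an integer, which exhibits the divisibility.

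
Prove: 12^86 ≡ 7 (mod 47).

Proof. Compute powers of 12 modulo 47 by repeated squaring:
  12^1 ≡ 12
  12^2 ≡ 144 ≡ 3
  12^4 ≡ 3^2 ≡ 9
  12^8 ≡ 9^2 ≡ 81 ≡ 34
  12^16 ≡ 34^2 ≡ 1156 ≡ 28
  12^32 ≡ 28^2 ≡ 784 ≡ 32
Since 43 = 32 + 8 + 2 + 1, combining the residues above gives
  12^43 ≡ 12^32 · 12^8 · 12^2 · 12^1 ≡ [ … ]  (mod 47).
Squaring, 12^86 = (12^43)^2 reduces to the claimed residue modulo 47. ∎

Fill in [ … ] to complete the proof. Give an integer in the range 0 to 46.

17

Multiply the listed residues: 32 · 34 · 3 · 12 = 1088 → 3264 → 39168.
Reducing modulo 47: 39168 = 833·47 + 17, so 12^43 ≡ 17.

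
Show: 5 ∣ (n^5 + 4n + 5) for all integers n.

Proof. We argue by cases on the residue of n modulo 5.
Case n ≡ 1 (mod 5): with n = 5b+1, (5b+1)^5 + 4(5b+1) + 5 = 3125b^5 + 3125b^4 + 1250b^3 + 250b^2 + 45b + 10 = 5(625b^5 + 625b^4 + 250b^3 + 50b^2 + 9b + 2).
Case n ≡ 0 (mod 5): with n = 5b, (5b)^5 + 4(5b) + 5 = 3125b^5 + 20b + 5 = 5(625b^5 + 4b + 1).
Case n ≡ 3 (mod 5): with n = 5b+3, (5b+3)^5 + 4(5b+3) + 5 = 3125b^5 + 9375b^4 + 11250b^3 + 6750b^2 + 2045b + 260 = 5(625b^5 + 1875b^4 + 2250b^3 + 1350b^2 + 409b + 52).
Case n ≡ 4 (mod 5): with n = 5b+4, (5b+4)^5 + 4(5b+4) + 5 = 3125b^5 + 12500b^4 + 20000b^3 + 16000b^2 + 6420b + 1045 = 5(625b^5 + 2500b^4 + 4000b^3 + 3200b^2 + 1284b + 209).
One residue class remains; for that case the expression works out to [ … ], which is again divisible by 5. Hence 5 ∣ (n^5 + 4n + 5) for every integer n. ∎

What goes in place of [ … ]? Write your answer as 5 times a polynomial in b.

5(625b^5 + 1250b^4 + 1000b^3 + 400b^2 + 84b + 9)

Only n ≡ 2 (mod 5) is unaccounted for. Put n = 5b+2:
(5b+2)^5 + 4(5b+2) + 5 expands to 3125b^5 + 6250b^4 + 5000b^3 + 2000b^2 + 420b + 45,
and factoring out 5 leaves 5(625b^5 + 1250b^4 + 1000b^3 + 400b^2 + 84b + 9).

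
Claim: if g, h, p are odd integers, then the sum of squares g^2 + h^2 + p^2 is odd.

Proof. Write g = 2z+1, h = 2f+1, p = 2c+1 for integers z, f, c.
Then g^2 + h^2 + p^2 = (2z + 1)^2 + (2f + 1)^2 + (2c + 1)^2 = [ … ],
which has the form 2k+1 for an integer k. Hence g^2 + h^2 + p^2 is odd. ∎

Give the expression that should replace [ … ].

2(2c^2 + 2c + 2f^2 + 2f + 2z^2 + 2z + 1) + 1

Expanding: (2z + 1)^2 + (2f + 1)^2 + (2c + 1)^2 = 4c^2 + 4c + 4f^2 + 4f + 4z^2 + 4z + 3.
Every term except the constant is even, so this is 2(2c^2 + 2c + 2f^2 + 2f + 2z^2 + 2z + 1) + 1,
and 2c^2 + 2c + 2f^2 + 2f + 2z^2 + 2z + 1 ∈ ℤ gives the required form.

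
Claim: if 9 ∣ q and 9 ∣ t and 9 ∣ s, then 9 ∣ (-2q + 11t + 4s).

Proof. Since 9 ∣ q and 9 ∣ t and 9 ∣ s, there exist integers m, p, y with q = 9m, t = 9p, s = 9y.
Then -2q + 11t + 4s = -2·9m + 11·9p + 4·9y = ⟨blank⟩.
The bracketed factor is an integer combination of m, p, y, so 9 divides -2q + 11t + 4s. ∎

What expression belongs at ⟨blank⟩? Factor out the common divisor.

Each term has a factor of 9: -2·9m + 11·9p + 4·9y = 9·(-2m + 11p + 4y).
Since -2m + 11p + 4y is an integer, 9 ∣ (-2q + 11t + 4s).

9(-2m + 11p + 4y)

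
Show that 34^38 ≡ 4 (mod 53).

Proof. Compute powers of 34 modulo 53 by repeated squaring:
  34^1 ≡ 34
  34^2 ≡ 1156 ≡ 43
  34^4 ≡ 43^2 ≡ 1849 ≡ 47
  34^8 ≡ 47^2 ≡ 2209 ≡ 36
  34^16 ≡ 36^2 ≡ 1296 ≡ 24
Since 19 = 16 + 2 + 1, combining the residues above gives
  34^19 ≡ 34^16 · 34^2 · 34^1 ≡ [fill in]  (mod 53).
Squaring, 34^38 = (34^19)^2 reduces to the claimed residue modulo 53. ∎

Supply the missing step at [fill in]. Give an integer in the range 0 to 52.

Multiply the listed residues: 24 · 43 · 34 = 1032 → 35088.
Reducing modulo 53: 35088 = 662·53 + 2, so 34^19 ≡ 2.

2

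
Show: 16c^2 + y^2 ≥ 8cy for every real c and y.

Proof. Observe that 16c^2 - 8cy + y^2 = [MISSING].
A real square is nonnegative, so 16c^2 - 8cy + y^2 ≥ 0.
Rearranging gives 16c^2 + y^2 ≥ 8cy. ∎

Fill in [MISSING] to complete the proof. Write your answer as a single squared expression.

The leading and trailing coefficients are 4^2 and 1^2, and 8 = 2·4·1, so the trinomial is (4c - y)^2.
Hence 16c^2 - 8cy + y^2 ≥ 0.

(4c - y)^2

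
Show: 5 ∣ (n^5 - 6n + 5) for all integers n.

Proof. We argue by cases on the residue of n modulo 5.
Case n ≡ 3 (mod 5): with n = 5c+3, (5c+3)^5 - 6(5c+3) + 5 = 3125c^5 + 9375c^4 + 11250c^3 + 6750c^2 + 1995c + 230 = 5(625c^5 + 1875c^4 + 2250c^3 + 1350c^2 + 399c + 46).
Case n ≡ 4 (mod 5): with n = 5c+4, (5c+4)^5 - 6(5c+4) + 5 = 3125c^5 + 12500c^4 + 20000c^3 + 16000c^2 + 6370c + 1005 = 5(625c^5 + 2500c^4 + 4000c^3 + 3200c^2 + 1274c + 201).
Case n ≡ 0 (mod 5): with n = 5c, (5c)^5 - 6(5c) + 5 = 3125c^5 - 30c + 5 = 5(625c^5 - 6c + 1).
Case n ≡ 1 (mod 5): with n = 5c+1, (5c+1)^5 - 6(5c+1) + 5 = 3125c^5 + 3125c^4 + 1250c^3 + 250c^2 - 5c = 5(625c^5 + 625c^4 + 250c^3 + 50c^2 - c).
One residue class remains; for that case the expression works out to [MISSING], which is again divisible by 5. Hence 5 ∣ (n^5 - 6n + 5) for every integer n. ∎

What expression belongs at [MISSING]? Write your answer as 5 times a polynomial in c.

5(625c^5 + 1250c^4 + 1000c^3 + 400c^2 + 74c + 5)

Only n ≡ 2 (mod 5) is unaccounted for. Put n = 5c+2:
(5c+2)^5 - 6(5c+2) + 5 expands to 3125c^5 + 6250c^4 + 5000c^3 + 2000c^2 + 370c + 25,
and factoring out 5 leaves 5(625c^5 + 1250c^4 + 1000c^3 + 400c^2 + 74c + 5).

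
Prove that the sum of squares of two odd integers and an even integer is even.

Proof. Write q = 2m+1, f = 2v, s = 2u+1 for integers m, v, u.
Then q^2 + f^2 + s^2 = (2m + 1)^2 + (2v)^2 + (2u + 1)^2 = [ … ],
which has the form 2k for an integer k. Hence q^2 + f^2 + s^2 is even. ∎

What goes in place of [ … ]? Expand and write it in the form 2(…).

Expanding: (2m + 1)^2 + (2v)^2 + (2u + 1)^2 = 4m^2 + 4m + 4u^2 + 4u + 4v^2 + 2.
Every term is even; pulling out the factor of 2 gives 2(2m^2 + 2m + 2u^2 + 2u + 2v^2 + 1).

2(2m^2 + 2m + 2u^2 + 2u + 2v^2 + 1)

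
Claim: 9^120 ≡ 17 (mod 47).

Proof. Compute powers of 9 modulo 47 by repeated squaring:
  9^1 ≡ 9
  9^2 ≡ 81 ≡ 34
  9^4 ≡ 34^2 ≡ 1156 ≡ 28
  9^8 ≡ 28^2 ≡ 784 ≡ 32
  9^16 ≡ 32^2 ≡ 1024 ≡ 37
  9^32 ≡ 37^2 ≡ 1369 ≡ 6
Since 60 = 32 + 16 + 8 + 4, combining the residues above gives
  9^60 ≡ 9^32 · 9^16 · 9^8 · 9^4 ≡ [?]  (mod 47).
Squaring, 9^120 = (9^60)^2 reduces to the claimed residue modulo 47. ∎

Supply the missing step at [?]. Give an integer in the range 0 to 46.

9^32 · 9^16 · 9^8 · 9^4 ≡ 6 · 37 · 32 · 28 = 198912.
198912 mod 47 = 8, so 9^60 ≡ 8 (mod 47).

8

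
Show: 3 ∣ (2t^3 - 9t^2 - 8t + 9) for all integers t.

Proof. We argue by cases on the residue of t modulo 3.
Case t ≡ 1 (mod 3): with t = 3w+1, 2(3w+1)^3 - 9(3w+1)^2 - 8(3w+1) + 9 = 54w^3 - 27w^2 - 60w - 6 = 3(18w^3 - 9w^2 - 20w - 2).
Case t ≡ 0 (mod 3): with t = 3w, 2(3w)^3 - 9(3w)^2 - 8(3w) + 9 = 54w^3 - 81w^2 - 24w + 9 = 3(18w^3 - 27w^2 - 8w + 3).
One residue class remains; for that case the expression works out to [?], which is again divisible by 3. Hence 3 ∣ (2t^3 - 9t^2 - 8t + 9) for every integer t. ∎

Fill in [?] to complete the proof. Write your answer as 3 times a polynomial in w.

The residues treated are {1, 0}, so the missing case is t ≡ 2 (mod 3); write t = 3w+2.
Then 2(3w+2)^3 - 9(3w+2)^2 - 8(3w+2) + 9 = 54w^3 + 27w^2 - 60w - 27 = 3(18w^3 + 9w^2 - 20w - 9).

3(18w^3 + 9w^2 - 20w - 9)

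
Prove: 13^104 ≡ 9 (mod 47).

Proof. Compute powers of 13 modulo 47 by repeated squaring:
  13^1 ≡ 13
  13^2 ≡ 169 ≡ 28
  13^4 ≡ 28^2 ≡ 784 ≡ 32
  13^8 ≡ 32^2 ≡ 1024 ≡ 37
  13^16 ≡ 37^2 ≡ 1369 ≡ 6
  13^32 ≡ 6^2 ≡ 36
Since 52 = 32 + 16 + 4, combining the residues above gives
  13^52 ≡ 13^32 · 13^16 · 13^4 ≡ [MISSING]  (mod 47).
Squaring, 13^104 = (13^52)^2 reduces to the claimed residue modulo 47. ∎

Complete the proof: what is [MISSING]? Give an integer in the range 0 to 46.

3

Multiply the listed residues: 36 · 6 · 32 = 216 → 6912.
Reducing modulo 47: 6912 = 147·47 + 3, so 13^52 ≡ 3.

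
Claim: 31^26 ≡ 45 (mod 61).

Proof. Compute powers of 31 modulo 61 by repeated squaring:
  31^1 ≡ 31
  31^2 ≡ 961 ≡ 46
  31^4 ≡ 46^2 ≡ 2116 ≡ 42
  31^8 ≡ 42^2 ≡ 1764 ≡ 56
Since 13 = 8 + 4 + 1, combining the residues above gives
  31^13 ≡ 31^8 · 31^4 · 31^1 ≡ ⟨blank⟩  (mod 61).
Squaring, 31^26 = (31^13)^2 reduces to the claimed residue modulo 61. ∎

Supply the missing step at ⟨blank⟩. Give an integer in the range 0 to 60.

Multiply the listed residues: 56 · 42 · 31 = 2352 → 72912.
Reducing modulo 61: 72912 = 1195·61 + 17, so 31^13 ≡ 17.

17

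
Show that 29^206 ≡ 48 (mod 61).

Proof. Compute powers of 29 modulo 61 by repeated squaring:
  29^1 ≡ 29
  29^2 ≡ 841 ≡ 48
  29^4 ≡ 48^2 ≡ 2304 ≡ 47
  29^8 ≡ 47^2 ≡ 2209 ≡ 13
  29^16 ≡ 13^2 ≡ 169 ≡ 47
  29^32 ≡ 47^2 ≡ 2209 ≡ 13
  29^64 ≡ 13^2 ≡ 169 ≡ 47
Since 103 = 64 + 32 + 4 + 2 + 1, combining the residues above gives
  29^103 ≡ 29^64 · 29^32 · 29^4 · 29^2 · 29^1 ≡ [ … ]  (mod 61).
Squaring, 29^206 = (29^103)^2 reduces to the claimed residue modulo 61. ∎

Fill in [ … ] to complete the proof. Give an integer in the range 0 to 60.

Multiply the listed residues: 47 · 13 · 47 · 48 · 29 = 611 → 28717 → 1378416 → 39974064.
Reducing modulo 61: 39974064 = 655312·61 + 32, so 29^103 ≡ 32.

32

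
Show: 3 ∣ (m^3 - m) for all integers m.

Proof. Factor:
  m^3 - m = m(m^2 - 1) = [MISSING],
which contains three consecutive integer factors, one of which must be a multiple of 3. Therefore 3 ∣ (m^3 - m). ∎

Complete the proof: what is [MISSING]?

(m - 1)m(m + 1)

m(m^2 - 1) = m(m - 1)(m + 1) = (m - 1)m(m + 1).
These three factors are consecutive integers, so their product is divisible by 3.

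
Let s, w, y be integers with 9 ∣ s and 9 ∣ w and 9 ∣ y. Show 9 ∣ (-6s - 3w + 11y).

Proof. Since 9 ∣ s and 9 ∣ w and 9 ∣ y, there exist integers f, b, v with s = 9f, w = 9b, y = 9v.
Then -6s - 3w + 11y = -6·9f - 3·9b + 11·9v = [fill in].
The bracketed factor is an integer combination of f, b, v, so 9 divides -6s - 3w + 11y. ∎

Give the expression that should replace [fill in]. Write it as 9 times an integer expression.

9(-3b - 6f + 11v)

Pull the common 9 out of every term: -6·9f - 3·9b + 11·9v = 9(-3b - 6f + 11v).
-3b - 6f + 11v is an integer, which exhibits the divisibility.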